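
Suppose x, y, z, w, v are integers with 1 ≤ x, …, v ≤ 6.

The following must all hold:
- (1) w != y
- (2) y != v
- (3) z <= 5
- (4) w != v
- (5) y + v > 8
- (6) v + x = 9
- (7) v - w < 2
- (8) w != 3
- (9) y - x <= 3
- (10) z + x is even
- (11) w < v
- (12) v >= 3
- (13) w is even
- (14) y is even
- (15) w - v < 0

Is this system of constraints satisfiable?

Satisfiable

Try x = 6, y = 6, z = 2, w = 2, v = 3.
Check constraint 5: y + v = 9; constraint 6: v + x = 9; constraint 7: v - w = 1. The remaining constraints are straightforward to verify.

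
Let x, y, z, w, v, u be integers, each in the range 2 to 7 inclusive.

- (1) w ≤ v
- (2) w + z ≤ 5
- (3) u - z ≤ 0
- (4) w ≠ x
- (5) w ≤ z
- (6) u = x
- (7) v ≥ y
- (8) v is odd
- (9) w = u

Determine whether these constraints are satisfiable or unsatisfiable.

From constraints 6 and 9, w = u = x, so w = x. But constraint 4 says w ≠ x. Contradiction.

Unsatisfiable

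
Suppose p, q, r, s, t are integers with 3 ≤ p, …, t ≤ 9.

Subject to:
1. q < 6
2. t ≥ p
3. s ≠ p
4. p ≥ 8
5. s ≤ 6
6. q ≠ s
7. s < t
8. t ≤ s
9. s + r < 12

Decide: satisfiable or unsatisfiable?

Unsatisfiable

From constraints 2 and 4: t ≥ p and p ≥ 8, so t ≥ 8. From constraints 5 and 8: t ≤ s and s ≤ 6, so t ≤ 6. But 6 < 8, so no value of t works.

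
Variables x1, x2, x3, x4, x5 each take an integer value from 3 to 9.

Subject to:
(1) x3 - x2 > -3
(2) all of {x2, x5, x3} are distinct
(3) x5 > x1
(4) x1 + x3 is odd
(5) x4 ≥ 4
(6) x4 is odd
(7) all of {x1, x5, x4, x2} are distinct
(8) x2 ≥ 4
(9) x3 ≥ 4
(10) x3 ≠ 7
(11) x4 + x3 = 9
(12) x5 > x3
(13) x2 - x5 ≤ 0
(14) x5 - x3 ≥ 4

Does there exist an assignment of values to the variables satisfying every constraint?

Satisfiable

Take x1 = 7, x2 = 6, x3 = 4, x4 = 5, x5 = 9. Then constraint 1: x3 - x2 = -2; constraint 11: x4 + x3 = 9, and every other listed constraint is also met.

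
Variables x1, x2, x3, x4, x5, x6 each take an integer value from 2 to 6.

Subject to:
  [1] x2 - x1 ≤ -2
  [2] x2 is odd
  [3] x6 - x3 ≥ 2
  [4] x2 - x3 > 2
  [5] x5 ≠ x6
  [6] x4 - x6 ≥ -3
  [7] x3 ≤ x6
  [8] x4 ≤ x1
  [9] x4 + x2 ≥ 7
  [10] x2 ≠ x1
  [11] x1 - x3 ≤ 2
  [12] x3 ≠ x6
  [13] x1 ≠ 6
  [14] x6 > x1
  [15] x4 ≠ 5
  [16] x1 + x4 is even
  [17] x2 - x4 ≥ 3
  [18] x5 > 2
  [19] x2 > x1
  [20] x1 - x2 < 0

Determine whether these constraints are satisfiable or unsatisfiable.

Unsatisfiable

Constraints 1, 3, 6, 11, and 17 give x3 − x1 ≥ -2, x1 − x2 ≥ 2, x2 − x4 ≥ 3, x4 − x6 ≥ -3, x6 − x3 ≥ 2.
Adding all 5 inequalities: the left sides telescope to 0, and the right sides sum to (-2) + 2 + 3 + (-3) + 2 = 2. So 0 ≥ 2, which is false.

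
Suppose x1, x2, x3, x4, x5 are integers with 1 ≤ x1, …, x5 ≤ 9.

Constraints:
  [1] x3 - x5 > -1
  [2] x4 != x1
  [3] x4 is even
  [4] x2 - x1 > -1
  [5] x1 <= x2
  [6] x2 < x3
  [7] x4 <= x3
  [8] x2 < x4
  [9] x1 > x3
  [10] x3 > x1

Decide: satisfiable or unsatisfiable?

Constraints 5, 7, 8, and 9 give x1 ≤ x2, x2 < x4, x4 ≤ x3, x3 < x1. Chaining: x1 ≤ x2 < x4 ≤ x3 < x1, which forces x1 < x1 — impossible.

Unsatisfiable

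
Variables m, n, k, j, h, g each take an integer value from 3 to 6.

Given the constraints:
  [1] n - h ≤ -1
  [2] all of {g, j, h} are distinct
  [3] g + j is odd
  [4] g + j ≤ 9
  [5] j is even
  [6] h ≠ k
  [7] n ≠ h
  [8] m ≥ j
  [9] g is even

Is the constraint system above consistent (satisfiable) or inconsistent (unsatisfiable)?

Constraint 9 makes g even and constraint 5 makes j even, so g + j must be even. Constraint 3 says g + j is odd — contradiction.

Unsatisfiable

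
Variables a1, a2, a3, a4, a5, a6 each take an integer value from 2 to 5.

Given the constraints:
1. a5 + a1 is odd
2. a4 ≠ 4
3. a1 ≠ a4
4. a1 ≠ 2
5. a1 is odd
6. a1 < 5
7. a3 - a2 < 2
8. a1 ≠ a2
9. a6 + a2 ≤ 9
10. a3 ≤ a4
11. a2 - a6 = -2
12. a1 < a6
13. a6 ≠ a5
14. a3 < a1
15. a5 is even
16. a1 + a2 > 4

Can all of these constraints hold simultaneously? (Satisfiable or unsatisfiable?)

The assignment a1 = 3, a2 = 2, a3 = 2, a4 = 2, a5 = 2, a6 = 4 works:
  constraint 7 holds since a3 - a2 = 0.
  constraint 9 holds since a6 + a2 = 6.
The rest check out directly.

Satisfiable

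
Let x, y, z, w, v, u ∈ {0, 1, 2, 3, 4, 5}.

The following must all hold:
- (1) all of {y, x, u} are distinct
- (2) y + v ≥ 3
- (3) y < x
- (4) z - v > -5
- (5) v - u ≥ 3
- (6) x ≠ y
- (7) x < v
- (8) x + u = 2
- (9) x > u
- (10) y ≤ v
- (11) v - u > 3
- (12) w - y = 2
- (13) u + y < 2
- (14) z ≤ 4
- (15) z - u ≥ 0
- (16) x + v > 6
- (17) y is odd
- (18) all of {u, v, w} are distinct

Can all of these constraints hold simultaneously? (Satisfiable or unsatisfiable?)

Take x = 2, y = 1, z = 1, w = 3, v = 5, u = 0. Then constraint 2: y + v = 6; constraint 4: z - v = -4; constraint 5: v - u = 5, and every other listed constraint is also met.

Satisfiable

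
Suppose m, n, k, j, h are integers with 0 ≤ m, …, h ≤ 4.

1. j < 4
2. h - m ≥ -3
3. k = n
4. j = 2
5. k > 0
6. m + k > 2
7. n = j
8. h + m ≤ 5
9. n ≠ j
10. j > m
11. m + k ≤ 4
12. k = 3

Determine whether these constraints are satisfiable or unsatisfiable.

Unsatisfiable

Constraint 12 fixes k = 3 and constraint 4 fixes j = 2. Constraints 3 and 7 give k = n = j, so k = j. But 3 ≠ 2 — contradiction.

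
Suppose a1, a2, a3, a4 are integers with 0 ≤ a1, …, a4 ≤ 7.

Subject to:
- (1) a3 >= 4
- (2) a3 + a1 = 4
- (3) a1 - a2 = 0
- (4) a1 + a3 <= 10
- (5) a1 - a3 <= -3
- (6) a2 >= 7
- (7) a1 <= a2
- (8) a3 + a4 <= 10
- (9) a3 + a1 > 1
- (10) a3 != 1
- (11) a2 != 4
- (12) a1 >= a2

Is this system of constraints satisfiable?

From constraints 6 and 12: a1 ≥ a2 ≥ 7. From constraint 1: a3 ≥ 4. Hence a1 + a3 ≥ 11. But constraint 4 requires a1 + a3 ≤ 10, and 10 < 11. Contradiction.

Unsatisfiable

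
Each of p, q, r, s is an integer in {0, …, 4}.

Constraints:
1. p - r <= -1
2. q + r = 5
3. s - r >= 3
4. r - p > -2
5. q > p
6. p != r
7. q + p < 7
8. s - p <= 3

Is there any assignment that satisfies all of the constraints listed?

Unsatisfiable

Constraints 1, 3, and 8 give s − r ≥ 3, r − p ≥ 1, p − s ≥ -3.
Adding all 3 inequalities: the left sides telescope to 0, and the right sides sum to 3 + 1 + (-3) = 1. So 0 ≥ 1, which is false.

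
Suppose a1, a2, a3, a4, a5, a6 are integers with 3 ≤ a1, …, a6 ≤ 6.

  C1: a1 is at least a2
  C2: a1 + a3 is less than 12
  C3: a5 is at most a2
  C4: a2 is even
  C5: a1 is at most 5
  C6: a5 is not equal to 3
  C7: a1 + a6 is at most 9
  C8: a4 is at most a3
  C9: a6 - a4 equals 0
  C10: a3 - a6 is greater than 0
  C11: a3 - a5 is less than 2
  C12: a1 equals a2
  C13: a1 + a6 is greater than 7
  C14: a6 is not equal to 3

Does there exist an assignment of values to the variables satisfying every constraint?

The assignment a1 = 4, a2 = 4, a3 = 5, a4 = 4, a5 = 4, a6 = 4 works:
  constraint 2 holds since a1 + a3 = 9.
  constraint 7 holds since a1 + a6 = 8.
The rest check out directly.

Satisfiable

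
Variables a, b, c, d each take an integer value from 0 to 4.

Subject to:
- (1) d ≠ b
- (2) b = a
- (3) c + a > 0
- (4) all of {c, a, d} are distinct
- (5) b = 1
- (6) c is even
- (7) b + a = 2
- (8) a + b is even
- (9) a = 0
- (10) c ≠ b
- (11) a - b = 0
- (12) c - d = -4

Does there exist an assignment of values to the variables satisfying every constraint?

Constraint 5 fixes b = 1 and constraint 9 fixes a = 0, but constraint 2 requires b = a. Since 1 ≠ 0, contradiction.

Unsatisfiable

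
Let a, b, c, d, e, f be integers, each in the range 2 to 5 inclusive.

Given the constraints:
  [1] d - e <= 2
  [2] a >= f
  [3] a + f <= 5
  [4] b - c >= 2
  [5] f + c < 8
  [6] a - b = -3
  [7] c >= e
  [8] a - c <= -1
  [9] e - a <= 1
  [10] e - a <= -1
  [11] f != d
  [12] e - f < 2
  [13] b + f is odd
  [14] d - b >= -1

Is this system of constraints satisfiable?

Unsatisfiable

Constraints 1, 4, 8, 10, and 14 give d − b ≥ -1, b − c ≥ 2, c − a ≥ 1, a − e ≥ 1, e − d ≥ -2.
Adding all 5 inequalities: the left sides telescope to 0, and the right sides sum to (-1) + 2 + 1 + 1 + (-2) = 1. So 0 ≥ 1, which is false.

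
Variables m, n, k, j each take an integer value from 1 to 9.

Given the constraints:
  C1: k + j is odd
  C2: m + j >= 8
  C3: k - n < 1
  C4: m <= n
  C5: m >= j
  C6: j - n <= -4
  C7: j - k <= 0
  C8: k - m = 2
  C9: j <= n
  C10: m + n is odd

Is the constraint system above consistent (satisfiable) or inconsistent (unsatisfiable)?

Satisfiable

Take m = 5, n = 8, k = 7, j = 4. Then constraint 2: m + j = 9; constraint 3: k - n = -1; constraint 6: j - n = -4, and every other listed constraint is also met.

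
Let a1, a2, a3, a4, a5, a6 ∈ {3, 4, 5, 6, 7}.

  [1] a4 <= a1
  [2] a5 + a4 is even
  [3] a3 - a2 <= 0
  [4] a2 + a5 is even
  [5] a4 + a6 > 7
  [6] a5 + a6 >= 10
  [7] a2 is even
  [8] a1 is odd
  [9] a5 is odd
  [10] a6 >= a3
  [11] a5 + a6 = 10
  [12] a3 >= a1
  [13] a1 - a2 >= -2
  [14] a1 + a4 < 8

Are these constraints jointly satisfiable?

Unsatisfiable

Constraint 7 makes a2 even and constraint 9 makes a5 odd, so a2 + a5 must be odd. Constraint 4 says a2 + a5 is even — contradiction.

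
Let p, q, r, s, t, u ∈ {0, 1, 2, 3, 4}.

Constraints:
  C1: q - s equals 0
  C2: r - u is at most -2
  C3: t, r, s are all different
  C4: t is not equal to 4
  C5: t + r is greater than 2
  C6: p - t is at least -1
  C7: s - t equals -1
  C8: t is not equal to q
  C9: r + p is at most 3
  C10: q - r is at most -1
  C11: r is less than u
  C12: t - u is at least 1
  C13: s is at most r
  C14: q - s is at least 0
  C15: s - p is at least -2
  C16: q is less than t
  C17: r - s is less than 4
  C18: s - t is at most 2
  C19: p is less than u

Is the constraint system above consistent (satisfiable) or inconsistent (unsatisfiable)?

Constraints 2, 6, 10, 12, 14, and 15 give r − q ≥ 1, q − s ≥ 0, s − p ≥ -2, p − t ≥ -1, t − u ≥ 1, u − r ≥ 2.
Adding all 6 inequalities: the left sides telescope to 0, and the right sides sum to 1 + 0 + (-2) + (-1) + 1 + 2 = 1. So 0 ≥ 1, which is false.

Unsatisfiable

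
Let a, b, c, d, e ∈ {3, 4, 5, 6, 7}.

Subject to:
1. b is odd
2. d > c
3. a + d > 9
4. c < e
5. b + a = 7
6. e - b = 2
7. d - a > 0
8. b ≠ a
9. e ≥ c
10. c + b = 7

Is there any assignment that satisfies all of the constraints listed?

Satisfiable

One satisfying assignment is a = 4, b = 3, c = 4, d = 7, e = 5.
For the less obvious constraints — constraint 3: a + d = 11; constraint 5: b + a = 7 — and the others hold by inspection.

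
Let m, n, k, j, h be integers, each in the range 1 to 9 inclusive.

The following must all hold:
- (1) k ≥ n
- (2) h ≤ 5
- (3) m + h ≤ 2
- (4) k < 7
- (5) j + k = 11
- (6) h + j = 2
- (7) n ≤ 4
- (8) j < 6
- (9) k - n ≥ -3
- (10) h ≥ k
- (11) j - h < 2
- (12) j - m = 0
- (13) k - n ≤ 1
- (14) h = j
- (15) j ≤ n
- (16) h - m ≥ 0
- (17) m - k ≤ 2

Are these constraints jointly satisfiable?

Unsatisfiable

From constraints 7 and 15: j ≤ n ≤ 4. From constraints 2 and 10: k ≤ h ≤ 5. Hence j + k ≤ 9. But constraint 5 requires j + k = 11, and 11 > 9. Contradiction.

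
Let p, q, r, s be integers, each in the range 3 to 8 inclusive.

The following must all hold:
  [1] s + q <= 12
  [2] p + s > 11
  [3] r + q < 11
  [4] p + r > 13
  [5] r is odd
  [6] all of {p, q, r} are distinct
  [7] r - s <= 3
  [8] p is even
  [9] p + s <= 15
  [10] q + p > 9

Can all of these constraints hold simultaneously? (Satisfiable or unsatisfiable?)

Take p = 8, q = 3, r = 7, s = 6. Then constraint 1: s + q = 9; constraint 2: p + s = 14, and every other listed constraint is also met.

Satisfiable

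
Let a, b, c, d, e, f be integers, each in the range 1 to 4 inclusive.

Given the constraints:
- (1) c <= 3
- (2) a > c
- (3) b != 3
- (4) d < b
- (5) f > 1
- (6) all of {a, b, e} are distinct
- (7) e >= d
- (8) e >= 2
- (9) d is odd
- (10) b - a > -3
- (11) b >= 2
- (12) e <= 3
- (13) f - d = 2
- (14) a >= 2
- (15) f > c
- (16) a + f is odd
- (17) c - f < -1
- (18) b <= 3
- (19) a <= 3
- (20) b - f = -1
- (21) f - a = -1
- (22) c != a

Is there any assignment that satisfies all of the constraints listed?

Unsatisfiable

Constraints 8, 11, 12, 14, 18, and 19 confine each of a, b, e to the 2 values {2, 3}.
Constraint 6 requires all 3 of them to be distinct, but only 2 values are available — impossible by the pigeonhole principle.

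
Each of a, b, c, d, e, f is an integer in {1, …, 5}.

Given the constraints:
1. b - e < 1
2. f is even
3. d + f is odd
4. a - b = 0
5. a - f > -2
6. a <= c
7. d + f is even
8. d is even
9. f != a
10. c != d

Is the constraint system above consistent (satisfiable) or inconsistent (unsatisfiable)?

Unsatisfiable

Constraint 8 makes d even and constraint 2 makes f even, so d + f must be even. Constraint 3 says d + f is odd — contradiction.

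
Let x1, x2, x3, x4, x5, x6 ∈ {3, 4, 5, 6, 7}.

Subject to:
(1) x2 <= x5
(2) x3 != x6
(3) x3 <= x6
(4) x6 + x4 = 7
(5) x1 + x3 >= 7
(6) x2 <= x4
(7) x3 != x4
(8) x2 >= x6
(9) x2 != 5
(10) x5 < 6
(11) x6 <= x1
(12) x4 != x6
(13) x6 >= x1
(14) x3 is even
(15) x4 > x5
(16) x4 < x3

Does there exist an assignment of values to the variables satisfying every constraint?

Constraints 1, 3, 8, 15, and 16 give x3 ≤ x6, x6 ≤ x2, x2 ≤ x5, x5 < x4, x4 < x3. Chaining: x3 ≤ x6 ≤ x2 ≤ x5 < x4 < x3, which forces x3 < x3 — impossible.

Unsatisfiable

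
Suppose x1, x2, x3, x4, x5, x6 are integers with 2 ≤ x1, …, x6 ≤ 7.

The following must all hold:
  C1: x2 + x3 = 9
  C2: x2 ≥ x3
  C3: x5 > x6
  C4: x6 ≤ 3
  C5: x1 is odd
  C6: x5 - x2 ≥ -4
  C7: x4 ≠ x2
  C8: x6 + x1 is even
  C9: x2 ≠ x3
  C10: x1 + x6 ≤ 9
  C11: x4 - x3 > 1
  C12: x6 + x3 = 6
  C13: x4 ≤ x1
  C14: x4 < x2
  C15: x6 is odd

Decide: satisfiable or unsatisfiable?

Try x1 = 5, x2 = 6, x3 = 3, x4 = 5, x5 = 5, x6 = 3.
Check constraint 1: x2 + x3 = 9; constraint 6: x5 - x2 = -1; constraint 10: x1 + x6 = 8. The remaining constraints are straightforward to verify.

Satisfiable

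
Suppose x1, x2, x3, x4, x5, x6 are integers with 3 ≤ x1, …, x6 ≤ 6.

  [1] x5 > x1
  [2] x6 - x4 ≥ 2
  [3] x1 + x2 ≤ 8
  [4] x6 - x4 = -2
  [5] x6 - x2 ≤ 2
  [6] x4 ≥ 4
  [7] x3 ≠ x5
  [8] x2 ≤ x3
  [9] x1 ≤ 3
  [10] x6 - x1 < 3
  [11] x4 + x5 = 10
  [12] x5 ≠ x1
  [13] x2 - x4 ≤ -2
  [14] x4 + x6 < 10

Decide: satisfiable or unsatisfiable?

Constraints 2, 5, and 13 give x2 − x6 ≥ -2, x6 − x4 ≥ 2, x4 − x2 ≥ 2.
Adding all 3 inequalities: the left sides telescope to 0, and the right sides sum to (-2) + 2 + 2 = 2. So 0 ≥ 2, which is false.

Unsatisfiable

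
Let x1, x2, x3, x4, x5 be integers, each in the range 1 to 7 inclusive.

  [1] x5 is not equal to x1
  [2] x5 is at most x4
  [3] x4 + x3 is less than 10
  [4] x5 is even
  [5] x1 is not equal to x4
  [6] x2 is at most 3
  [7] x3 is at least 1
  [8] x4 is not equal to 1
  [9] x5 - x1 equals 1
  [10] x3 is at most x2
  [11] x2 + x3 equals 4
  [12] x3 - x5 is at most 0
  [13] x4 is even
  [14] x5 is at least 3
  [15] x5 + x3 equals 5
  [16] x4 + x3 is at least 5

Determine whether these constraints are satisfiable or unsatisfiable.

Take x1 = 3, x2 = 3, x3 = 1, x4 = 6, x5 = 4. Then constraint 3: x4 + x3 = 7; constraint 9: x5 - x1 = 1, and every other listed constraint is also met.

Satisfiable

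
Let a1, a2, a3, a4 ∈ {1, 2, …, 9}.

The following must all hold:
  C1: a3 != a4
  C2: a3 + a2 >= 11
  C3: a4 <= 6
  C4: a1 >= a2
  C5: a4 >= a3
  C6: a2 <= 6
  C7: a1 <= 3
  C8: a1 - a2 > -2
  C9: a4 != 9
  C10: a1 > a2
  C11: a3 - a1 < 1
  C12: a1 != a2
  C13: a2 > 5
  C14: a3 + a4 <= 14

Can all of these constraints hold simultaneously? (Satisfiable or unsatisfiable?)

From constraints 3 and 5: a3 ≤ a4 ≤ 6. From constraints 4 and 7: a2 ≤ a1 ≤ 3. Hence a3 + a2 ≤ 9. But constraint 2 requires a3 + a2 ≥ 11, and 11 > 9. Contradiction.

Unsatisfiable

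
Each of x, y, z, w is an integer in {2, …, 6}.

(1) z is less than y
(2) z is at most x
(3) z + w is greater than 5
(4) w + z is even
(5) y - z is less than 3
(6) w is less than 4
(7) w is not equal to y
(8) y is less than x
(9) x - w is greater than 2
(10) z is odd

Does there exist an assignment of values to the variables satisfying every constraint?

Satisfiable

One satisfying assignment is x = 6, y = 5, z = 3, w = 3.
For the less obvious constraints — constraint 3: z + w = 6; constraint 5: y - z = 2; constraint 9: x - w = 3 — and the others hold by inspection.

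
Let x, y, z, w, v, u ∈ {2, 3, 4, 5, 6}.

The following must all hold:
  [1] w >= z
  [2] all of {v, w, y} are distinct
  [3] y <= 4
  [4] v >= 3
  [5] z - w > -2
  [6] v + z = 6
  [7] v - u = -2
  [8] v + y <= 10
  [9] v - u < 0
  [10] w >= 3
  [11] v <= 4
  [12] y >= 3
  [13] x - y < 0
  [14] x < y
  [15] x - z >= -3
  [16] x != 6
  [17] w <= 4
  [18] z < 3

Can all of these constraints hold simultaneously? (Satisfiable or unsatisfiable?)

Unsatisfiable

Constraints 3, 4, 10, 11, 12, and 17 confine each of v, w, y to the 2 values {3, 4}.
Constraint 2 requires all 3 of them to be distinct, but only 2 values are available — impossible by the pigeonhole principle.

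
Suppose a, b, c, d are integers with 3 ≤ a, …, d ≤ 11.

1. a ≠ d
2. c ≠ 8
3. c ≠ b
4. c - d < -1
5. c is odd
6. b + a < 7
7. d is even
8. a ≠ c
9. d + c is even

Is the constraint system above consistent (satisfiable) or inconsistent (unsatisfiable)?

Constraint 7 makes d even and constraint 5 makes c odd, so d + c must be odd. Constraint 9 says d + c is even — contradiction.

Unsatisfiable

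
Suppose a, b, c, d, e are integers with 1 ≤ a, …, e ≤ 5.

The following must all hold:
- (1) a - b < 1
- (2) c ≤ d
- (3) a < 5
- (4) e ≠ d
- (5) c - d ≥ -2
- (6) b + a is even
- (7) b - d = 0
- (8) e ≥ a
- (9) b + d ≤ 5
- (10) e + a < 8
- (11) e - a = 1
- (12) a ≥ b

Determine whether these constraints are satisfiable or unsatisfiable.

The assignment a = 2, b = 2, c = 1, d = 2, e = 3 works:
  constraint 1 holds since a - b = 0.
  constraint 5 holds since c - d = -1.
The rest check out directly.

Satisfiable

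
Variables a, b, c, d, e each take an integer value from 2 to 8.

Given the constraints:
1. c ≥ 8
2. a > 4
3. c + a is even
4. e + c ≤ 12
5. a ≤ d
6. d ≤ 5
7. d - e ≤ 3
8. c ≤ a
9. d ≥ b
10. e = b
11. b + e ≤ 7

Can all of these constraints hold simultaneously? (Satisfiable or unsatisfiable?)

Unsatisfiable

From constraints 1 and 8: a ≥ c and c ≥ 8, so a ≥ 8. From constraints 5 and 6: a ≤ d and d ≤ 5, so a ≤ 5. But 5 < 8, so no value of a works.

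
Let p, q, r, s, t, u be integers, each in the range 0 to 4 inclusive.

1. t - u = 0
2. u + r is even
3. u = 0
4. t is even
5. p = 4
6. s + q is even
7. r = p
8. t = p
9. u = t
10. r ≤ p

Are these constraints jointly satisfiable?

Unsatisfiable

Constraint 3 fixes u = 0 and constraint 5 fixes p = 4. Constraints 8 and 9 give u = t = p, so u = p. But 0 ≠ 4 — contradiction.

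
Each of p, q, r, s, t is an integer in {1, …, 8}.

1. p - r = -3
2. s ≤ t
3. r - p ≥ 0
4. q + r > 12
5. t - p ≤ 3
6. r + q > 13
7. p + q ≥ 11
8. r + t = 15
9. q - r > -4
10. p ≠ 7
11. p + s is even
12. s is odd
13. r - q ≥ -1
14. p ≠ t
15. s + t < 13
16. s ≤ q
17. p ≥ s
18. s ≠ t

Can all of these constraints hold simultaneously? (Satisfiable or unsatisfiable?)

Satisfiable

The assignment p = 5, q = 7, r = 8, s = 3, t = 7 works:
  constraint 1 holds since p - r = -3.
  constraint 3 holds since r - p = 3.
  constraint 4 holds since q + r = 15.
The rest check out directly.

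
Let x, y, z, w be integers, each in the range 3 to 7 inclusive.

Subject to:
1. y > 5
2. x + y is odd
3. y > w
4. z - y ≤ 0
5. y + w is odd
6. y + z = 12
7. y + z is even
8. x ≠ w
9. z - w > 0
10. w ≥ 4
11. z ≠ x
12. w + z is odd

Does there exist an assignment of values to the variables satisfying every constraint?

Take x = 3, y = 6, z = 6, w = 5. Then constraint 4: z - y = 0; constraint 6: y + z = 12; constraint 9: z - w = 1, and every other listed constraint is also met.

Satisfiable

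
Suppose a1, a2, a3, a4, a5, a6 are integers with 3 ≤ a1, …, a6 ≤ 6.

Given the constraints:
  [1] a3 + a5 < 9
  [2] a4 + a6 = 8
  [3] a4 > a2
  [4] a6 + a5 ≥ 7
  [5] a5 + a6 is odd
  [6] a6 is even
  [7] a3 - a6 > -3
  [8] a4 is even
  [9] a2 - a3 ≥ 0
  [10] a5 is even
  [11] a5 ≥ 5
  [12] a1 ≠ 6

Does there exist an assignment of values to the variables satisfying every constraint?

Unsatisfiable

Constraint 10 makes a5 even and constraint 6 makes a6 even, so a5 + a6 must be even. Constraint 5 says a5 + a6 is odd — contradiction.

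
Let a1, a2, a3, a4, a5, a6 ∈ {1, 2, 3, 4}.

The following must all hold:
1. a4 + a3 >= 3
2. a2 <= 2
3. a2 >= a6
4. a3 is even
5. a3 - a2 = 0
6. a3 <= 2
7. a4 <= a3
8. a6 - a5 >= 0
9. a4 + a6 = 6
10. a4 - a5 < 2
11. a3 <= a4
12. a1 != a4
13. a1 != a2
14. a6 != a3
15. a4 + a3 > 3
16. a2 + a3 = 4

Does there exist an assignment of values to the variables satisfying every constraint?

From constraints 6 and 7: a4 ≤ a3 ≤ 2. From constraints 2 and 3: a6 ≤ a2 ≤ 2. Hence a4 + a6 ≤ 4. But constraint 9 requires a4 + a6 = 6, and 6 > 4. Contradiction.

Unsatisfiable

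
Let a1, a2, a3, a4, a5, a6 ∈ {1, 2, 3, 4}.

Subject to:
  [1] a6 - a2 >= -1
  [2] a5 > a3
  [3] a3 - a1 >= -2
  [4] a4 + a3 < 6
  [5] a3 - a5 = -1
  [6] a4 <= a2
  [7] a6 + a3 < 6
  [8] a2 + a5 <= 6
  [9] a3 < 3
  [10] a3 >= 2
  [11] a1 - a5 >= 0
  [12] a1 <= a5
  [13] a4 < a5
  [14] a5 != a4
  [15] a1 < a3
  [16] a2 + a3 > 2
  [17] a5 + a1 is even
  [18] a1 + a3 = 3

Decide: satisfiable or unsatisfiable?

Unsatisfiable

Constraints 2, 11, and 15 give a3 < a5, a5 ≤ a1, a1 < a3. Chaining: a3 < a5 ≤ a1 < a3, which forces a3 < a3 — impossible.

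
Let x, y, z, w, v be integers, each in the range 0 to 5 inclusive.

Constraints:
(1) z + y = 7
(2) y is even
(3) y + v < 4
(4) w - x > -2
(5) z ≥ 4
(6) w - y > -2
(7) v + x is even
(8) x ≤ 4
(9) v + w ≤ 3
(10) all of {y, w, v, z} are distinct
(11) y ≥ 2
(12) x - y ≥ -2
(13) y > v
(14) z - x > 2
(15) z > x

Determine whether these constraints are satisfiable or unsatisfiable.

Setting (x, y, z, w, v) = (2, 2, 5, 1, 0) satisfies everything: constraint 1: z + y = 7; constraint 3: y + v = 2; constraint 4: w - x = -1, and the others follow.

Satisfiable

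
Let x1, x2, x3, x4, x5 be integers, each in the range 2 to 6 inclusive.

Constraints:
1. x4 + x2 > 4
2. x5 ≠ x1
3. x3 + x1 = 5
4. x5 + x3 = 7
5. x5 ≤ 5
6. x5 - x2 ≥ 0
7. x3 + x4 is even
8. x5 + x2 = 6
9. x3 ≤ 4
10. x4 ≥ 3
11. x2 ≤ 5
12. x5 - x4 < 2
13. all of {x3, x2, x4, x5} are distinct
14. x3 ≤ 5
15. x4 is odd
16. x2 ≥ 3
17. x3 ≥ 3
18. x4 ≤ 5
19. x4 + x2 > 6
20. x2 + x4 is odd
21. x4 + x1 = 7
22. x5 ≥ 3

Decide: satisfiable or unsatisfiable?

Constraints 5, 10, 11, 14, 16, 17, 18, and 22 confine each of x3, x2, x4, x5 to the 3 values {3, …, 5}.
Constraint 13 requires all 4 of them to be distinct, but only 3 values are available — impossible by the pigeonhole principle.

Unsatisfiable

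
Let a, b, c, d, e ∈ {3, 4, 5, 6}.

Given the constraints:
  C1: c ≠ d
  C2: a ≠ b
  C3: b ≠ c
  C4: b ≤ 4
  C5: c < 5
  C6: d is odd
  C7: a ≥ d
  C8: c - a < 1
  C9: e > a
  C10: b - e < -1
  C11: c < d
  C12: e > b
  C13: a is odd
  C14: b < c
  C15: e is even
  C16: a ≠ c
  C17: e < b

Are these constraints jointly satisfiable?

Constraints 7, 9, 11, 14, and 17 give e < b, b < c, c < d, d ≤ a, a < e. Chaining: e < b < c < d ≤ a < e, which forces e < e — impossible.

Unsatisfiable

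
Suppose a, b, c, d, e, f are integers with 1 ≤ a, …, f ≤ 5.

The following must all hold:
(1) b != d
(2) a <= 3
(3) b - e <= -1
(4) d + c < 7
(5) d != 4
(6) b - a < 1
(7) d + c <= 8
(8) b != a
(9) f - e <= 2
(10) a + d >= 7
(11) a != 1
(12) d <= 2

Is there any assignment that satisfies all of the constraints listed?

Unsatisfiable

From constraint 2: a ≤ 3. From constraint 12: d ≤ 2. Hence a + d ≤ 5. But constraint 10 requires a + d ≥ 7, and 7 > 5. Contradiction.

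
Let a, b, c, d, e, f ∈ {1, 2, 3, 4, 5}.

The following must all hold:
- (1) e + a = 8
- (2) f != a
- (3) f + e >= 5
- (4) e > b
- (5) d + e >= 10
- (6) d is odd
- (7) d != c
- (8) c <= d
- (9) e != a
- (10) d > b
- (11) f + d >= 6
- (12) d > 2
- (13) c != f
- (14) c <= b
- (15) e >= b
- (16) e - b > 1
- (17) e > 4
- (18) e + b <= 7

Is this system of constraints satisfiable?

Satisfiable

Try a = 3, b = 2, c = 2, d = 5, e = 5, f = 1.
Check constraint 1: e + a = 8; constraint 3: f + e = 6. The remaining constraints are straightforward to verify.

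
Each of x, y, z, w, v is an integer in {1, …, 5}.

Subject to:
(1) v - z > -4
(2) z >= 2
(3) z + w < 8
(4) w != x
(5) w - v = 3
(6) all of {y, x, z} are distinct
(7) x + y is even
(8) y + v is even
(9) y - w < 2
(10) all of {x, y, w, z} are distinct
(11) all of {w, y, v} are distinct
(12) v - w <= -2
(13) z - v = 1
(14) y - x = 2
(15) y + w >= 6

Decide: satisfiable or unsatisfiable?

Setting (x, y, z, w, v) = (1, 3, 2, 4, 1) satisfies everything: constraint 1: v - z = -1; constraint 3: z + w = 6; constraint 5: w - v = 3, and the others follow.

Satisfiable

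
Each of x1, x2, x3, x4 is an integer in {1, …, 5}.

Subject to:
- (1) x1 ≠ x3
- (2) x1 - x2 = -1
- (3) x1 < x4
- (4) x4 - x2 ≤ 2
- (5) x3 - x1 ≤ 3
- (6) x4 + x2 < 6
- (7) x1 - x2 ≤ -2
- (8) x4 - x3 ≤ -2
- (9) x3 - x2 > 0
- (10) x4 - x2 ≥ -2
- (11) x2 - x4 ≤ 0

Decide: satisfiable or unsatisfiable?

Constraints 5, 7, 8, and 11 give x3 − x4 ≥ 2, x4 − x2 ≥ 0, x2 − x1 ≥ 2, x1 − x3 ≥ -3.
Adding all 4 inequalities: the left sides telescope to 0, and the right sides sum to 2 + 0 + 2 + (-3) = 1. So 0 ≥ 1, which is false.

Unsatisfiable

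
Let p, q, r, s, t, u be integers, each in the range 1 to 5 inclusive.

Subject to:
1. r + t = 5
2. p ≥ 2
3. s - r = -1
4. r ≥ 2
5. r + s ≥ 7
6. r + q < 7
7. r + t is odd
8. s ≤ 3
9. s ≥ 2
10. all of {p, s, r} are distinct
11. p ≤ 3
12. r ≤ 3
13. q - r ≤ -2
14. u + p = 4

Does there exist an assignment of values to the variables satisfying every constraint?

Constraints 2, 4, 8, 9, 11, and 12 confine each of p, s, r to the 2 values {2, 3}.
Constraint 10 requires all 3 of them to be distinct, but only 2 values are available — impossible by the pigeonhole principle.

Unsatisfiable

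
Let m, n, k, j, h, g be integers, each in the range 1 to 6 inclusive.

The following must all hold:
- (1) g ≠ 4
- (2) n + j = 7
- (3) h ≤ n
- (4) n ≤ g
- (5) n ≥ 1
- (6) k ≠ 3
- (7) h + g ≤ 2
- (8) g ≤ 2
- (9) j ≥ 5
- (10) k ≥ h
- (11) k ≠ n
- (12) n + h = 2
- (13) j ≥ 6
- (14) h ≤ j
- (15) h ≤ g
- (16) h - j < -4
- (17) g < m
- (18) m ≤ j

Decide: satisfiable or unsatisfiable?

The assignment m = 2, n = 1, k = 4, j = 6, h = 1, g = 1 works:
  constraint 2 holds since n + j = 7.
  constraint 7 holds since h + g = 2.
  constraint 12 holds since n + h = 2.
The rest check out directly.

Satisfiable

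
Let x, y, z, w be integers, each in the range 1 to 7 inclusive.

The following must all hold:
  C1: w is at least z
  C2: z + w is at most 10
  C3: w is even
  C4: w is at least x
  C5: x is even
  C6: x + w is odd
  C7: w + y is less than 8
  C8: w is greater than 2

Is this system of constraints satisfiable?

Unsatisfiable

Constraint 5 makes x even and constraint 3 makes w even, so x + w must be even. Constraint 6 says x + w is odd — contradiction.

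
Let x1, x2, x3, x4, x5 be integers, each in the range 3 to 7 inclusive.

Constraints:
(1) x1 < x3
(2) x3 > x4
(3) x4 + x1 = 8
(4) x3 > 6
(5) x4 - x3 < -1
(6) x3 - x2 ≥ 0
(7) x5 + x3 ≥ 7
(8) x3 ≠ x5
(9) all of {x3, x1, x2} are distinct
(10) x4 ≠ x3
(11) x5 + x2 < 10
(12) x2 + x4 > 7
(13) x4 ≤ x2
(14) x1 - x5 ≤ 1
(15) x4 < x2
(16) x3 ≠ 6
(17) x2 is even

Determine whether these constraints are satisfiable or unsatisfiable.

Satisfiable

Take x1 = 4, x2 = 6, x3 = 7, x4 = 4, x5 = 3. Then constraint 3: x4 + x1 = 8; constraint 5: x4 - x3 = -3, and every other listed constraint is also met.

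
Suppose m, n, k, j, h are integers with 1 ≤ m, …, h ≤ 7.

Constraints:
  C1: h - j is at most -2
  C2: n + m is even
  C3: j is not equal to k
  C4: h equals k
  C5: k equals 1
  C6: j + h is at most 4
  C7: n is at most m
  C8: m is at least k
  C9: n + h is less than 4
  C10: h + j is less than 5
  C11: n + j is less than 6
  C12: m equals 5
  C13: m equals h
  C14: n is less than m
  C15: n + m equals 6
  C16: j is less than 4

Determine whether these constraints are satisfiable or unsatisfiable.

Unsatisfiable

Constraint 12 fixes m = 5 and constraint 5 fixes k = 1. Constraints 4 and 13 give m = h = k, so m = k. But 5 ≠ 1 — contradiction.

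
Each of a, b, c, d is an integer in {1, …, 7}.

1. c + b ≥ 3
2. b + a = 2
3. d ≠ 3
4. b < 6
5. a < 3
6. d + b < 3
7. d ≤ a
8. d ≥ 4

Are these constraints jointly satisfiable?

From constraints 7 and 8: a ≥ d and d ≥ 4, so a ≥ 4. From constraint 5: a ≤ 2. But 2 < 4, so no value of a works.

Unsatisfiable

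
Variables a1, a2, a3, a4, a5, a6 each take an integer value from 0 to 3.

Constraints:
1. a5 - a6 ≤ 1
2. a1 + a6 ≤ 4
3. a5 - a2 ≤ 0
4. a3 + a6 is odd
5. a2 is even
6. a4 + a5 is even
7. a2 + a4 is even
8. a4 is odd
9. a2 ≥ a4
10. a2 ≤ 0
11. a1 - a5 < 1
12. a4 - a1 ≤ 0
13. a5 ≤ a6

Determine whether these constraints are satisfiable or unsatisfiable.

Constraint 5 makes a2 even and constraint 8 makes a4 odd, so a2 + a4 must be odd. Constraint 7 says a2 + a4 is even — contradiction.

Unsatisfiable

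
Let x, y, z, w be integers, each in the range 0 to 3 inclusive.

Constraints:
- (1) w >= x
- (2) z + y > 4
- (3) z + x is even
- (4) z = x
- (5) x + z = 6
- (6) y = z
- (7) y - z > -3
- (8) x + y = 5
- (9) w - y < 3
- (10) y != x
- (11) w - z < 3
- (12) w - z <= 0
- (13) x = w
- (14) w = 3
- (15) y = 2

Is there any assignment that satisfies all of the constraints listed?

Unsatisfiable

Constraint 15 fixes y = 2 and constraint 14 fixes w = 3. Constraints 4, 6, and 13 give y = z = x = w, so y = w. But 2 ≠ 3 — contradiction.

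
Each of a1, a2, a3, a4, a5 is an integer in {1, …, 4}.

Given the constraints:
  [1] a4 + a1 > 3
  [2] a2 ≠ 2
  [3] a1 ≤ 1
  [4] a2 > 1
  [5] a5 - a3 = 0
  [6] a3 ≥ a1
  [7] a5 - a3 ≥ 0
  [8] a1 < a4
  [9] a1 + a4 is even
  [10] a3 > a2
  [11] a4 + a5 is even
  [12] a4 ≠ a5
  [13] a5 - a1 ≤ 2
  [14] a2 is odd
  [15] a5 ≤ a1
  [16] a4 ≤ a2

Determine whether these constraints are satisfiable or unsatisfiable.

Unsatisfiable

Constraints 7, 8, 10, 15, and 16 give a2 < a3, a3 ≤ a5, a5 ≤ a1, a1 < a4, a4 ≤ a2. Chaining: a2 < a3 ≤ a5 ≤ a1 < a4 ≤ a2, which forces a2 < a2 — impossible.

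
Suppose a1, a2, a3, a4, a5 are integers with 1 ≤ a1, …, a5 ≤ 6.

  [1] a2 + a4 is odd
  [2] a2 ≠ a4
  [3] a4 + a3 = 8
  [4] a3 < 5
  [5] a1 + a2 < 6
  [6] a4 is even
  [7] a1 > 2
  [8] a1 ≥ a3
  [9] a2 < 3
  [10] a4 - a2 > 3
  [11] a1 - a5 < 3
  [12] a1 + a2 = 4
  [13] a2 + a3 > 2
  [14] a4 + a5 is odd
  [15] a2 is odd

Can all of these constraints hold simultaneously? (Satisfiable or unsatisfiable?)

Satisfiable

The assignment a1 = 3, a2 = 1, a3 = 2, a4 = 6, a5 = 3 works:
  constraint 3 holds since a4 + a3 = 8.
  constraint 5 holds since a1 + a2 = 4.
The rest check out directly.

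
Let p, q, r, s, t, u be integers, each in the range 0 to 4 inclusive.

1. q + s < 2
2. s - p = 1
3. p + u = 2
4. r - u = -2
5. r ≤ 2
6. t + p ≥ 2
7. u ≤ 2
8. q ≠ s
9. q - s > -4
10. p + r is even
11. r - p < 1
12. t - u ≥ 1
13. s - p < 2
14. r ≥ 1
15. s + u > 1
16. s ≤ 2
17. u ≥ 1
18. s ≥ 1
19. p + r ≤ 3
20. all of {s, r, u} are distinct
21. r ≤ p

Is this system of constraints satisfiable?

Unsatisfiable

Constraints 5, 7, 14, 16, 17, and 18 confine each of s, r, u to the 2 values {1, 2}.
Constraint 20 requires all 3 of them to be distinct, but only 2 values are available — impossible by the pigeonhole principle.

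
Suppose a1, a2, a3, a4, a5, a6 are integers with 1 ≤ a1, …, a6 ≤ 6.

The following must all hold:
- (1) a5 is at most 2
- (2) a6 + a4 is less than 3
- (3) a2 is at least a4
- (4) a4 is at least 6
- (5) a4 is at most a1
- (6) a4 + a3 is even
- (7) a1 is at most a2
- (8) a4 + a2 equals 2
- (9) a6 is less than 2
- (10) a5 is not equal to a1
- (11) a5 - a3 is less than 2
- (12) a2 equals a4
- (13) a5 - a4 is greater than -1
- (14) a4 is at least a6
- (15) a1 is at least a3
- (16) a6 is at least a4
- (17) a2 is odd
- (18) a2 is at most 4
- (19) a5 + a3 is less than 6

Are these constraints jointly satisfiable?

Unsatisfiable

From constraints 4 and 5: a1 ≥ a4 and a4 ≥ 6, so a1 ≥ 6. From constraints 7 and 18: a1 ≤ a2 and a2 ≤ 4, so a1 ≤ 4. But 4 < 6, so no value of a1 works.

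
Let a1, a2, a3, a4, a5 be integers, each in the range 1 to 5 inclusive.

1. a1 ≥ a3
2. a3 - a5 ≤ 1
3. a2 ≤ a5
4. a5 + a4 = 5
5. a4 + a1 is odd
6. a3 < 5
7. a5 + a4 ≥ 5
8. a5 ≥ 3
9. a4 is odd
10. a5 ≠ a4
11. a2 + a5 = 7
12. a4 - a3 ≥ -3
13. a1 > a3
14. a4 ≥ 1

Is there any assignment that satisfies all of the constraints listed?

Satisfiable

The assignment a1 = 4, a2 = 3, a3 = 3, a4 = 1, a5 = 4 works:
  constraint 2 holds since a3 - a5 = -1.
  constraint 4 holds since a5 + a4 = 5.
  constraint 7 holds since a5 + a4 = 5.
The rest check out directly.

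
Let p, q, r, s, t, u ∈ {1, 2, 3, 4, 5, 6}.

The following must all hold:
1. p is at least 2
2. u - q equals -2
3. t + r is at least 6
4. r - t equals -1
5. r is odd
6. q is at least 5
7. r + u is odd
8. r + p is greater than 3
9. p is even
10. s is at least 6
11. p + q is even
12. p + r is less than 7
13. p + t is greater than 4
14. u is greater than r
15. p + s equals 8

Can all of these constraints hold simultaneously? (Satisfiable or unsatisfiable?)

Setting (p, q, r, s, t, u) = (2, 6, 3, 6, 4, 4) satisfies everything: constraint 2: u - q = -2; constraint 3: t + r = 7; constraint 4: r - t = -1, and the others follow.

Satisfiable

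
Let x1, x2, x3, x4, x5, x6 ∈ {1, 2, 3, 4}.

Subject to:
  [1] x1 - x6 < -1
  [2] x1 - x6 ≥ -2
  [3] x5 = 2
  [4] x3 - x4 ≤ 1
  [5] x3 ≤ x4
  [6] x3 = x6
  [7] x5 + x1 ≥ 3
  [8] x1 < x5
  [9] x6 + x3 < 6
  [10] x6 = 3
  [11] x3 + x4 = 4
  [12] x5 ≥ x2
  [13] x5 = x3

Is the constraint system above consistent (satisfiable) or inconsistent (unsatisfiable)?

Unsatisfiable

Constraint 3 fixes x5 = 2 and constraint 10 fixes x6 = 3. Constraints 6 and 13 give x5 = x3 = x6, so x5 = x6. But 2 ≠ 3 — contradiction.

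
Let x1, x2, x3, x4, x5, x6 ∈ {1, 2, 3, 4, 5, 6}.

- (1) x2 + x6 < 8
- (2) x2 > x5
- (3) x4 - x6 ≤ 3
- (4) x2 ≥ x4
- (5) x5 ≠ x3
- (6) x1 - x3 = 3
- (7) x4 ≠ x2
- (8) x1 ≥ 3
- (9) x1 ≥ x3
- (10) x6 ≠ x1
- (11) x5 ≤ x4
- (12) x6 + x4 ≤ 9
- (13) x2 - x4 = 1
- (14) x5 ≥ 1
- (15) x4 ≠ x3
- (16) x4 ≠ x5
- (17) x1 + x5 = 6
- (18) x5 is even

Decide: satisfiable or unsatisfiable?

Take x1 = 4, x2 = 4, x3 = 1, x4 = 3, x5 = 2, x6 = 3. Then constraint 1: x2 + x6 = 7; constraint 3: x4 - x6 = 0; constraint 6: x1 - x3 = 3, and every other listed constraint is also met.

Satisfiable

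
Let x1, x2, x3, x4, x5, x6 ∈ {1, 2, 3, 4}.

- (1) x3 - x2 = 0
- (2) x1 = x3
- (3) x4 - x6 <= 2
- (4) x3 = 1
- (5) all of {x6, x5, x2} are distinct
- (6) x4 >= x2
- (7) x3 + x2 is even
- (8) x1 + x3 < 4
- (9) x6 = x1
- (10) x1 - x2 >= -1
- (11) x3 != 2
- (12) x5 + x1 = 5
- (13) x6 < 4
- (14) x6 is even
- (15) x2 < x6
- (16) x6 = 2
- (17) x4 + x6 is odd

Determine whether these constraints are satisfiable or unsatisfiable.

Unsatisfiable

Constraint 16 fixes x6 = 2 and constraint 4 fixes x3 = 1. Constraints 2 and 9 give x6 = x1 = x3, so x6 = x3. But 2 ≠ 1 — contradiction.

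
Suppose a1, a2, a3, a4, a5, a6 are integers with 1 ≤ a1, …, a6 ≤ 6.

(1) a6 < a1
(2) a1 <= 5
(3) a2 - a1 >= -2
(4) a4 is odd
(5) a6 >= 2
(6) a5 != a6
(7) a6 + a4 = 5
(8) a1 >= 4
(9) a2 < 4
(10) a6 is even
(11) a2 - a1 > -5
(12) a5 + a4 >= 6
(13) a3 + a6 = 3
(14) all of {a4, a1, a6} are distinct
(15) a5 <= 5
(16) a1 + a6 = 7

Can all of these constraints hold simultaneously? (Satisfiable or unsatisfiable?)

Take a1 = 5, a2 = 3, a3 = 1, a4 = 3, a5 = 4, a6 = 2. Then constraint 3: a2 - a1 = -2; constraint 7: a6 + a4 = 5, and every other listed constraint is also met.

Satisfiable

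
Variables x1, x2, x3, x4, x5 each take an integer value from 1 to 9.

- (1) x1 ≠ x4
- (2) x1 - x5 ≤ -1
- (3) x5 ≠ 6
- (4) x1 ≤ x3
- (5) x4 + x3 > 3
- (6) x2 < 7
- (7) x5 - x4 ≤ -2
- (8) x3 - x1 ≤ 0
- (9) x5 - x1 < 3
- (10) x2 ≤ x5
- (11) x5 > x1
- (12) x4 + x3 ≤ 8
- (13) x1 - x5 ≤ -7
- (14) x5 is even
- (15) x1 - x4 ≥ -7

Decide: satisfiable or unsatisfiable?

Constraints 7, 13, and 15 give x1 − x4 ≥ -7, x4 − x5 ≥ 2, x5 − x1 ≥ 7.
Adding all 3 inequalities: the left sides telescope to 0, and the right sides sum to (-7) + 2 + 7 = 2. So 0 ≥ 2, which is false.

Unsatisfiable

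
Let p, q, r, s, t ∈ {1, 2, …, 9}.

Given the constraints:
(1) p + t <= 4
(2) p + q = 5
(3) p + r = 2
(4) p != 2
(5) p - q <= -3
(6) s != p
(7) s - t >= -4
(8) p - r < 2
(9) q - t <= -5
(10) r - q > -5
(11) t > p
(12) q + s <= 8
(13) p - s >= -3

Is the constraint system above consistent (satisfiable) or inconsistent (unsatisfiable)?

Constraints 5, 7, 9, and 13 give q − p ≥ 3, p − s ≥ -3, s − t ≥ -4, t − q ≥ 5.
Adding all 4 inequalities: the left sides telescope to 0, and the right sides sum to 3 + (-3) + (-4) + 5 = 1. So 0 ≥ 1, which is false.

Unsatisfiable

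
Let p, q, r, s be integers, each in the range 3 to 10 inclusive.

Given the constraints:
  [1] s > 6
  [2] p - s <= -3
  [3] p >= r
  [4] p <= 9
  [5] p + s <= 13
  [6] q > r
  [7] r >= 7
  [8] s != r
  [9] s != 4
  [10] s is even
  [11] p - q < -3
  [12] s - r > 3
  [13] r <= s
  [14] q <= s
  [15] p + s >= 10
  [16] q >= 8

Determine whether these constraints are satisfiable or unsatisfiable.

From constraints 3 and 7: p ≥ r ≥ 7. From constraints 14 and 16: s ≥ q ≥ 8. Hence p + s ≥ 15. But constraint 5 requires p + s ≤ 13, and 13 < 15. Contradiction.

Unsatisfiable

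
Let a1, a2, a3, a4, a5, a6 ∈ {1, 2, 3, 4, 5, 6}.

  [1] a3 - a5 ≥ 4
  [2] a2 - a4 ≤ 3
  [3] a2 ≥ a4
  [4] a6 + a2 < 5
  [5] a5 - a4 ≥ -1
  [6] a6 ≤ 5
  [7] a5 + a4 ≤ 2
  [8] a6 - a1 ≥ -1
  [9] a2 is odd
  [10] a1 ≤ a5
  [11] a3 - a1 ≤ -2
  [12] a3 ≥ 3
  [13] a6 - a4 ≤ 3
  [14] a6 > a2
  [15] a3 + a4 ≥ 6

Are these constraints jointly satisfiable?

Unsatisfiable

Constraints 1, 5, 8, 11, and 13 give a6 − a1 ≥ -1, a1 − a3 ≥ 2, a3 − a5 ≥ 4, a5 − a4 ≥ -1, a4 − a6 ≥ -3.
Adding all 5 inequalities: the left sides telescope to 0, and the right sides sum to (-1) + 2 + 4 + (-1) + (-3) = 1. So 0 ≥ 1, which is false.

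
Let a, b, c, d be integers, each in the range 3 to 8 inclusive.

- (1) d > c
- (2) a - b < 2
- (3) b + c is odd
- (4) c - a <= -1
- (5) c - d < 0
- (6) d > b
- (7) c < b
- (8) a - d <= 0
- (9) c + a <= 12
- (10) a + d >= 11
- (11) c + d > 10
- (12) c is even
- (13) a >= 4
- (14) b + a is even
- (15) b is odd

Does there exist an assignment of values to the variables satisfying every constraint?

Take a = 5, b = 5, c = 4, d = 7. Then constraint 2: a - b = 0; constraint 4: c - a = -1; constraint 5: c - d = -3, and every other listed constraint is also met.

Satisfiable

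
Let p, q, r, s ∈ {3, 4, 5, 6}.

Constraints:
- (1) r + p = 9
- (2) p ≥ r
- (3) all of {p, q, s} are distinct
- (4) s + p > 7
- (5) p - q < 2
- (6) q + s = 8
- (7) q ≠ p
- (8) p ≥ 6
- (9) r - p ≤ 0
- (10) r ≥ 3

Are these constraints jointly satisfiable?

Satisfiable

Try p = 6, q = 5, r = 3, s = 3.
Check constraint 1: r + p = 9; constraint 4: s + p = 9; constraint 5: p - q = 1. The remaining constraints are straightforward to verify.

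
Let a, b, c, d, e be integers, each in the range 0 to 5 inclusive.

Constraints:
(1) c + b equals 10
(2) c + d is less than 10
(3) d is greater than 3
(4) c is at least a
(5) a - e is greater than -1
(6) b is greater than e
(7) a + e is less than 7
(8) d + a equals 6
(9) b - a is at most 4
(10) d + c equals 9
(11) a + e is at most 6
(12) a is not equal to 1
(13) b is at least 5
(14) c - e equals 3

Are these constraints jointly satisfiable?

Take a = 2, b = 5, c = 5, d = 4, e = 2. Then constraint 1: c + b = 10; constraint 2: c + d = 9, and every other listed constraint is also met.

Satisfiable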